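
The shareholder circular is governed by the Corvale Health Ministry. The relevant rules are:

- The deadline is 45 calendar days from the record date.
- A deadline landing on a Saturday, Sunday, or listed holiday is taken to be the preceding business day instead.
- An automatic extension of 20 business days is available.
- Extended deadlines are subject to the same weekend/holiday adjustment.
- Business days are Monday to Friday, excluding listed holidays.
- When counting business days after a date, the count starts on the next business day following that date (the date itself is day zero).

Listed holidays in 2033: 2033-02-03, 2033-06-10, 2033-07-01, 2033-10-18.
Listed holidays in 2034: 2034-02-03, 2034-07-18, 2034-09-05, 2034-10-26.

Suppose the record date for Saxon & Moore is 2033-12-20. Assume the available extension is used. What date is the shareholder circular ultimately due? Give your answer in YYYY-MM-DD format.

45 calendar days after 2033-12-20 is 2034-02-03.
2034-02-03 is a listed holiday, so it moves to the preceding business day, 2034-02-02 (Thursday).
Counting 20 further business days from 2034-02-02 reaches 2034-03-03.
Since 2034-03-03 is a Friday and not a holiday, the date is unchanged.
Final deadline: 2034-03-03.

2034-03-03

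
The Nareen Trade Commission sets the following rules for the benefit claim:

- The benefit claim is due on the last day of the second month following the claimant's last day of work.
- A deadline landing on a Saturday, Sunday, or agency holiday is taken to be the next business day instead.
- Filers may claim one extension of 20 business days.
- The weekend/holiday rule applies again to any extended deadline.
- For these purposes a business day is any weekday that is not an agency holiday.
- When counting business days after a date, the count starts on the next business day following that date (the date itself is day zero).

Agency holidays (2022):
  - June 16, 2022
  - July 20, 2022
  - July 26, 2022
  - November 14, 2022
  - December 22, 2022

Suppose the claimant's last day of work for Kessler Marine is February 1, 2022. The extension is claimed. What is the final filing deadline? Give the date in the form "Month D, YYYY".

2 months after February 1, 2022 falls in April 2022; the last day of that month is April 30, 2022.
April 30, 2022 is a Saturday; the next business day is May 2, 2022 (Monday).
Applying the 20-business-day extension: 20 business days after May 2, 2022 is May 30, 2022.
May 30, 2022 (Monday) is already a business day.
So the filing is due May 30, 2022.

May 30, 2022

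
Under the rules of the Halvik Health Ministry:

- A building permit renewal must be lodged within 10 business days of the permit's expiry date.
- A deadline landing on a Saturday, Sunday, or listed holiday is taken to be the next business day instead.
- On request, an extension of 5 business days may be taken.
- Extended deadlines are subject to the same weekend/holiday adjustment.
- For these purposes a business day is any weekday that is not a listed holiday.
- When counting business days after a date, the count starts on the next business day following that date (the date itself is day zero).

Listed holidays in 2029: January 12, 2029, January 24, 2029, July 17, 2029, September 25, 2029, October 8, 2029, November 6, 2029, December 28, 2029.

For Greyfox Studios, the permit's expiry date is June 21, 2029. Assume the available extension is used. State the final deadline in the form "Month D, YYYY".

10 business days after June 21, 2029, excluding weekends and holidays, is July 5, 2029.
July 5, 2029 (Thursday) is already a business day.
The 5-business-day extension runs from July 5, 2029 to July 12, 2029.
July 12, 2029 (Thursday) is already a business day.
Deadline: July 12, 2029.

July 12, 2029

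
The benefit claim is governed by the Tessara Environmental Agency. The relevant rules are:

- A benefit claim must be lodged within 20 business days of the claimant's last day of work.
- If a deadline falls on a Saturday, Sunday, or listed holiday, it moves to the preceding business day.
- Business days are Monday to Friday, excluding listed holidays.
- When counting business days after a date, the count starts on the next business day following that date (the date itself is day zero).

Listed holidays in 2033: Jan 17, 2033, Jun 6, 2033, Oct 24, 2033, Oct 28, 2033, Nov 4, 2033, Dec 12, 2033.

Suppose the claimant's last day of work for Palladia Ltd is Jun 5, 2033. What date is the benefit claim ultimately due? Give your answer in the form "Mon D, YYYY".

Jul 4, 2033

Counting 20 business days after Jun 5, 2033 (skipping weekends and listed holidays) reaches Jul 4, 2033.
Jul 4, 2033 (Monday) is already a business day.
Deadline: Jul 4, 2033.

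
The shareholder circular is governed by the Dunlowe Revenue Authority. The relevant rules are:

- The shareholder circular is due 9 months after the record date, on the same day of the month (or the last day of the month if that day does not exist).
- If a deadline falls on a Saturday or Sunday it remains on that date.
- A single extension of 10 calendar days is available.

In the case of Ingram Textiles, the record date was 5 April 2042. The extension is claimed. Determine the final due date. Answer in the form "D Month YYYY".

15 January 2043

9 months from 5 April 2042 is 5 January 2043.
No adjustment is made for weekends or holidays, so 5 January 2043 stands.
The 10-calendar-day extension moves the deadline from 5 January 2043 to 15 January 2043.
No adjustment is made for weekends or holidays, so 15 January 2043 stands.
Deadline: 15 January 2043.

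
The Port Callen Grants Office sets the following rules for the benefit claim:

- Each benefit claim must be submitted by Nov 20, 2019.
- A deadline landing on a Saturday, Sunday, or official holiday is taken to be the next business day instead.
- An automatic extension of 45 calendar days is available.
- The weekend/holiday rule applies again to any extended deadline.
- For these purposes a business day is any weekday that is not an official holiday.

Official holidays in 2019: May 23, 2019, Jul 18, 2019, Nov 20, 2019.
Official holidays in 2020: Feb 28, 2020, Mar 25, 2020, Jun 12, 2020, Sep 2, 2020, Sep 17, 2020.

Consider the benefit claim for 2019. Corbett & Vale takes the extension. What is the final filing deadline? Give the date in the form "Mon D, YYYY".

Jan 6, 2020

Start from the fixed due date, Nov 20, 2019.
Nov 20, 2019 is a listed holiday; the next business day is Nov 21, 2019 (Thursday).
The 45-calendar-day extension moves the deadline from Nov 21, 2019 to Jan 5, 2020.
Jan 5, 2020 falls on a Sunday. Rolling to the next business day gives Jan 6, 2020, a Monday.
The final due date is Jan 6, 2020.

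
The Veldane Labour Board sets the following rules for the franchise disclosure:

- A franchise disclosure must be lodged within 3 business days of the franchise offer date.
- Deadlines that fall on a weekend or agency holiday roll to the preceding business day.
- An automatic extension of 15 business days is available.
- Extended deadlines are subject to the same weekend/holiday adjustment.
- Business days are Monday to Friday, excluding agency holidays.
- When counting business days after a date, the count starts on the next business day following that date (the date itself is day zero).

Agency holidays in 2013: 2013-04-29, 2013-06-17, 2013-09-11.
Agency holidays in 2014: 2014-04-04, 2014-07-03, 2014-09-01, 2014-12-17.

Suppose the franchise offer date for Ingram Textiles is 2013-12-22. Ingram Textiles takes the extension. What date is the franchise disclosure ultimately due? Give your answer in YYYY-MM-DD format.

Counting 3 business days after 2013-12-22 (skipping weekends and listed holidays) reaches 2013-12-25.
Since 2013-12-25 is a Wednesday and not a holiday, the date is unchanged.
Applying the 15-business-day extension: 15 business days after 2013-12-25 is 2014-01-15.
2014-01-15 (Wednesday) is already a business day.
So the filing is due 2014-01-15.

2014-01-15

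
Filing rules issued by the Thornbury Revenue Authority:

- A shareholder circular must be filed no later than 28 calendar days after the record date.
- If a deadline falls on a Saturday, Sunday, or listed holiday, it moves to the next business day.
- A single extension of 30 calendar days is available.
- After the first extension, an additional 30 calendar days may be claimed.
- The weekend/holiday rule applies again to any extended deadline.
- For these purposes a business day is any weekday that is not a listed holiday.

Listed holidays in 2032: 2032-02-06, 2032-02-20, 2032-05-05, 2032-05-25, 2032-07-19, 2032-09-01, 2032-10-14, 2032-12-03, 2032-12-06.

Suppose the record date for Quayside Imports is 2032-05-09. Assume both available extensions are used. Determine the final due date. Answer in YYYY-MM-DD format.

2032-08-06

28 calendar days after 2032-05-09 is 2032-06-06.
2032-06-06 is a Sunday; the next business day is 2032-06-07 (Monday).
Applying the 30-calendar-day extension: 2032-06-07 + 30 days = 2032-07-07.
2032-07-07 (Wednesday) is already a business day.
With the 30-day extension, 2032-07-07 becomes 2032-08-06.
2032-08-06 is a Friday and not a listed holiday, so it stands.
Deadline: 2032-08-06.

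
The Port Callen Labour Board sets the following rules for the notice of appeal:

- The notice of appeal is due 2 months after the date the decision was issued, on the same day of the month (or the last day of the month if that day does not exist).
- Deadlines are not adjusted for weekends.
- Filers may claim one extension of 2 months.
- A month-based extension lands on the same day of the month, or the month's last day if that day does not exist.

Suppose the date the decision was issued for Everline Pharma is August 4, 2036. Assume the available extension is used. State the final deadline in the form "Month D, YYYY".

Moving 2 months forward from August 4, 2036 on the corresponding day gives October 4, 2036.
October 4, 2036 is a Saturday; no weekend or holiday adjustment applies.
Applying the 2 months extension: 2 months after October 4, 2036 is December 4, 2036.
December 4, 2036 is a Thursday; no weekend or holiday adjustment applies.
So the filing is due December 4, 2036.

December 4, 2036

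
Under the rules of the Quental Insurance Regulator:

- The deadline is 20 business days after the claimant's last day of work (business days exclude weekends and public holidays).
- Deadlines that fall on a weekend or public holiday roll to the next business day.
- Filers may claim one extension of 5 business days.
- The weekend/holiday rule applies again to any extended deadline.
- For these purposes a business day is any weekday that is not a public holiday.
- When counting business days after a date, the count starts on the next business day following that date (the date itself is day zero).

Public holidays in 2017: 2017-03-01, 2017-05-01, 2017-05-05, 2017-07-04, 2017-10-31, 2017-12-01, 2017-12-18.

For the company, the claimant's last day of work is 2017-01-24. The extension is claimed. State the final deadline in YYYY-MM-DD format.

Counting 20 business days after 2017-01-24 (skipping weekends and listed holidays) reaches 2017-02-21.
2017-02-21 is a Tuesday and not a listed holiday, so it stands.
The 5-business-day extension runs from 2017-02-21 to 2017-02-28.
2017-02-28 is a Tuesday and not a listed holiday, so it stands.
So the filing is due 2017-02-28.

2017-02-28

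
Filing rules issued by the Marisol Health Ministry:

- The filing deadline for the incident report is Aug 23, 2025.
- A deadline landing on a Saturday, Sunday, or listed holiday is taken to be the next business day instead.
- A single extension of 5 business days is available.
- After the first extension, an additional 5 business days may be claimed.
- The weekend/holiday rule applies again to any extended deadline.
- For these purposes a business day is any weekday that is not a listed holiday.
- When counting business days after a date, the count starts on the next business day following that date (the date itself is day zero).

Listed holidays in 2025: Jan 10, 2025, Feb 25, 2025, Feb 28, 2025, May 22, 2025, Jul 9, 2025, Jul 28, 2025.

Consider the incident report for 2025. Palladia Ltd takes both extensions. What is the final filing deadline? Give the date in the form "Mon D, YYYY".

The statutory due date is Aug 23, 2025.
Aug 23, 2025 is a Saturday; the next business day is Aug 25, 2025 (Monday).
Counting 5 further business days from Aug 25, 2025 reaches Sep 1, 2025.
Sep 1, 2025 (Monday) is already a business day.
The 5-business-day extension runs from Sep 1, 2025 to Sep 8, 2025.
Since Sep 8, 2025 is a Monday and not a holiday, the date is unchanged.
The final due date is Sep 8, 2025.

Sep 8, 2025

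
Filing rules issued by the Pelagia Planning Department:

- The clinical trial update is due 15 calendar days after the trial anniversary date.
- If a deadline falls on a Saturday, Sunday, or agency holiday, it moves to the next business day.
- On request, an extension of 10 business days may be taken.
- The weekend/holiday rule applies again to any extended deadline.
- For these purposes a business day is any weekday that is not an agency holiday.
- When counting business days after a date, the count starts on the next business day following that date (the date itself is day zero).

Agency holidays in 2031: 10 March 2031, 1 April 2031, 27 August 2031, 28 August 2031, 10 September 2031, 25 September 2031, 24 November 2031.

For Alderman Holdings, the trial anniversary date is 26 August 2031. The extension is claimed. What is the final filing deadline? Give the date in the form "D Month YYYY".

26 September 2031

From 26 August 2031, 15 calendar days later is 10 September 2031.
Because 10 September 2031 is a listed holiday, the deadline becomes 11 September 2031 (Thursday).
The 10-business-day extension runs from 11 September 2031 to 26 September 2031.
26 September 2031 falls on a Friday, which is a business day, so no adjustment is needed.
So the filing is due 26 September 2031.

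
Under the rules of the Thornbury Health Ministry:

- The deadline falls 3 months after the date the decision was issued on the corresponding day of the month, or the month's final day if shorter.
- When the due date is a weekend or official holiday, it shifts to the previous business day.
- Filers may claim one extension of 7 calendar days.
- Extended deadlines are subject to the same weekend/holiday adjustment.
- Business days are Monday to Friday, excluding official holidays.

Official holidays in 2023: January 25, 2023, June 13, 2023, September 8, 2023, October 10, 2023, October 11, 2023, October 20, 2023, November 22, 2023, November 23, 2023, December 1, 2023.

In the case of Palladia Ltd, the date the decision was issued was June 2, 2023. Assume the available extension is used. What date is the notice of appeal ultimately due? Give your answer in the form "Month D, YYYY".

Moving 3 months forward from June 2, 2023 on the corresponding day gives September 2, 2023.
September 2, 2023 falls on a Saturday. Rolling to the preceding business day gives September 1, 2023, a Friday.
Add the 7 calendar-day extension to September 1, 2023: September 8, 2023.
September 8, 2023 falls on a listed holiday. Rolling to the preceding business day gives September 7, 2023, a Thursday.
Deadline: September 7, 2023.

September 7, 2023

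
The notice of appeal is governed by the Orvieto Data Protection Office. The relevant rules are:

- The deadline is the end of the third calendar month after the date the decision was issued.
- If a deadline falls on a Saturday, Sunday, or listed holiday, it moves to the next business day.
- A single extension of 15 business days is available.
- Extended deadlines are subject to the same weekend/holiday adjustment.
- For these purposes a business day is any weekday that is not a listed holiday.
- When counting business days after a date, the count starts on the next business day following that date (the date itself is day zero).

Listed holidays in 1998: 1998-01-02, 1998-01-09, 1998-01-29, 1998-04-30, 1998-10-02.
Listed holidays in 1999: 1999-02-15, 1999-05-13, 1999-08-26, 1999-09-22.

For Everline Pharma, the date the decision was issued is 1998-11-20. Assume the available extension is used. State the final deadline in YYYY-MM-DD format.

1999-03-22

3 months after 1998-11-20 is February 1999; that month ends on 1999-02-28.
Because 1999-02-28 is a Sunday, the deadline becomes 1999-03-01 (Monday).
Counting 15 further business days from 1999-03-01 reaches 1999-03-22.
1999-03-22 (Monday) is already a business day.
So the filing is due 1999-03-22.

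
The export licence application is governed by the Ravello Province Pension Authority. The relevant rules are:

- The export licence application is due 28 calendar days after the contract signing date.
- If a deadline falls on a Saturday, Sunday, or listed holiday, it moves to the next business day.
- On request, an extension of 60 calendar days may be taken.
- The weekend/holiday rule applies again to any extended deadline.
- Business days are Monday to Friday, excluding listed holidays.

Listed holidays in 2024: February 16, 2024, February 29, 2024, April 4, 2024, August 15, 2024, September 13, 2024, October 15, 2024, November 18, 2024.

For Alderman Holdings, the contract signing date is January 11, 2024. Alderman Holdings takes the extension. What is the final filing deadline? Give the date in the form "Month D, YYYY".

Adding 28 calendar days to January 11, 2024 gives February 8, 2024.
Since February 8, 2024 is a Thursday and not a holiday, the date is unchanged.
Add the 60 calendar-day extension to February 8, 2024: April 8, 2024.
April 8, 2024 falls on a Monday, which is a business day, so no adjustment is needed.
So the filing is due April 8, 2024.

April 8, 2024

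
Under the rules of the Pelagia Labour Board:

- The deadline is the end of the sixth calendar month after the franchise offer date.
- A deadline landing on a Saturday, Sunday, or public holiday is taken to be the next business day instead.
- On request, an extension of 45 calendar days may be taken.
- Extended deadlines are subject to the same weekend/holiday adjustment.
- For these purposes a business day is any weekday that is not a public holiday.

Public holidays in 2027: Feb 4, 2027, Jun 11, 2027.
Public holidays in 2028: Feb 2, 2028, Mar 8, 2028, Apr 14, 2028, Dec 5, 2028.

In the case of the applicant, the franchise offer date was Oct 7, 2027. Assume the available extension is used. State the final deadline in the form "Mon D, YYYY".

Jun 15, 2028

6 months after Oct 7, 2027 falls in April 2028; the last day of that month is Apr 30, 2028.
Apr 30, 2028 is a Sunday, so it moves to the next business day, May 1, 2028 (Monday).
Applying the 45-calendar-day extension: May 1, 2028 + 45 days = Jun 15, 2028.
Jun 15, 2028 is a Thursday and not a listed holiday, so it stands.
Deadline: Jun 15, 2028.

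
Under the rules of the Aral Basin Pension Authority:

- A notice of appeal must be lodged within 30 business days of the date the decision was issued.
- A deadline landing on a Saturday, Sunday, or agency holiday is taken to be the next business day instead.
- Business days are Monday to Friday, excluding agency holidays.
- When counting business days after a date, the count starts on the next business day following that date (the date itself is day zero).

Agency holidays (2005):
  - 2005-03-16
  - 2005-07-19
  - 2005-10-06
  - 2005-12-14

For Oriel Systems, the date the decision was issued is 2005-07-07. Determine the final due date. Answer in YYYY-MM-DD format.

30 business days after 2005-07-07, excluding weekends and holidays, is 2005-08-19.
2005-08-19 is a Friday and not a listed holiday, so it stands.
Final deadline: 2005-08-19.

2005-08-19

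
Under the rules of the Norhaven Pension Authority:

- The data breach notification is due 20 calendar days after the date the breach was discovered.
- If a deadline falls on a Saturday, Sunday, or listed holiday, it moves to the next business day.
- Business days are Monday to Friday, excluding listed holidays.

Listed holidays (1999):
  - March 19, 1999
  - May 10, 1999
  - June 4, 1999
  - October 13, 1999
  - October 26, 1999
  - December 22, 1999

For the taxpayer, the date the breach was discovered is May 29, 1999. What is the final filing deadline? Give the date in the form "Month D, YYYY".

Trigger date May 29, 1999 + 20 calendar days = June 18, 1999.
June 18, 1999 falls on a Friday, which is a business day, so no adjustment is needed.
The final due date is June 18, 1999.

June 18, 1999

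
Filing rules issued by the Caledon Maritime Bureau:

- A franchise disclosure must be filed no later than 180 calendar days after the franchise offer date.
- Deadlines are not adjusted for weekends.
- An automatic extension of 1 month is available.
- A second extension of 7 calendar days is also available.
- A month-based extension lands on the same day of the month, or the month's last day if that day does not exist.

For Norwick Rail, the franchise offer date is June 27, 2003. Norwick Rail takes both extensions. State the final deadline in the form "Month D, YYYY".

January 31, 2004

From June 27, 2003, 180 calendar days later is December 24, 2003.
December 24, 2003 is a Wednesday; no weekend or holiday adjustment applies.
The 1 month extension carries December 24, 2003 to January 24, 2004.
January 24, 2004 falls on a Saturday. The rules make no weekend/holiday allowance, so it remains January 24, 2004.
Applying the 7-calendar-day extension: January 24, 2004 + 7 days = January 31, 2004.
No adjustment is made for weekends or holidays, so January 31, 2004 stands.
So the filing is due January 31, 2004.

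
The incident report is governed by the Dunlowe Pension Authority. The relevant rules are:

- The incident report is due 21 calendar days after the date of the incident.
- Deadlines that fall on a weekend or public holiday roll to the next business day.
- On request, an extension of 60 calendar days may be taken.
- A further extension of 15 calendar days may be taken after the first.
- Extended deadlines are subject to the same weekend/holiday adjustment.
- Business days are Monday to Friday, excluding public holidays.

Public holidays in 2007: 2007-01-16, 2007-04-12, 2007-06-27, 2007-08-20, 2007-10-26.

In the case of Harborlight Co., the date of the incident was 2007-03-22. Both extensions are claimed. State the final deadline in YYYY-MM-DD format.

2007-06-28

Adding 21 calendar days to 2007-03-22 gives 2007-04-12.
2007-04-12 is a listed holiday; the next business day is 2007-04-13 (Friday).
Add the 60 calendar-day extension to 2007-04-13: 2007-06-12.
2007-06-12 (Tuesday) is already a business day.
With the 15-day extension, 2007-06-12 becomes 2007-06-27.
2007-06-27 is a listed holiday, so it moves to the next business day, 2007-06-28 (Thursday).
So the filing is due 2007-06-28.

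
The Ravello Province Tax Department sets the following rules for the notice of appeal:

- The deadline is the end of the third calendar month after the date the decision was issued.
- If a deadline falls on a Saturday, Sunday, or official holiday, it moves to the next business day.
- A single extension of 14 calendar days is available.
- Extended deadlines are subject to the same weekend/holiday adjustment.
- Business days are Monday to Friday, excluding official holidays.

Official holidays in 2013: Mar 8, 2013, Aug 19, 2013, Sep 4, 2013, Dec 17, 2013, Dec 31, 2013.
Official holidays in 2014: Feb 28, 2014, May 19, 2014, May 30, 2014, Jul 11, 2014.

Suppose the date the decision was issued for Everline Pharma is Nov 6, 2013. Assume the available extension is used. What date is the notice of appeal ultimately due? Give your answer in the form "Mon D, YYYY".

Mar 17, 2014

3 months after Nov 6, 2013 falls in February 2014; the last day of that month is Feb 28, 2014.
Feb 28, 2014 falls on a listed holiday. Rolling to the next business day gives Mar 3, 2014, a Monday.
Add the 14 calendar-day extension to Mar 3, 2014: Mar 17, 2014.
Since Mar 17, 2014 is a Monday and not a holiday, the date is unchanged.
Final deadline: Mar 17, 2014.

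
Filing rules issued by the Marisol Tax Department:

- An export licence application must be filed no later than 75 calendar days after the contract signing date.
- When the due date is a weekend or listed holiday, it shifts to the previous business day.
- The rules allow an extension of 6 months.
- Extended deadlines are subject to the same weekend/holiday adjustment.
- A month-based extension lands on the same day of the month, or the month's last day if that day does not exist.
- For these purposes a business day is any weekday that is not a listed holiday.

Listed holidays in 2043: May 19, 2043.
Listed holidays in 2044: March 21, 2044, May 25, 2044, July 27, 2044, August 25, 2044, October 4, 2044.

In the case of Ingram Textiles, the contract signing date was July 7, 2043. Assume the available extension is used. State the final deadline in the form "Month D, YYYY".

75 calendar days after July 7, 2043 is September 20, 2043.
Because September 20, 2043 is a Sunday, the deadline becomes September 18, 2043 (Friday).
Applying the 6 months extension: 6 months after September 18, 2043 is March 18, 2044.
March 18, 2044 (Friday) is already a business day.
Final deadline: March 18, 2044.

March 18, 2044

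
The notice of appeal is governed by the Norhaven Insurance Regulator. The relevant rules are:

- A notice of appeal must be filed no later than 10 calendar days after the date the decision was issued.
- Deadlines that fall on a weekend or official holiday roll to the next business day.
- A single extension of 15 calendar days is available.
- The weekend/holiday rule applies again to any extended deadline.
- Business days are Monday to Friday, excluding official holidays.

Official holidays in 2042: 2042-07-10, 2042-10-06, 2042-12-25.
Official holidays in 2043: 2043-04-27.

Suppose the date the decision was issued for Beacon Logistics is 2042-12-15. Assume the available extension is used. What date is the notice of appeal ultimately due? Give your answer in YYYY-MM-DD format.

2043-01-12

Trigger date 2042-12-15 + 10 calendar days = 2042-12-25.
2042-12-25 is a listed holiday, so it moves to the next business day, 2042-12-26 (Friday).
Applying the 15-calendar-day extension: 2042-12-26 + 15 days = 2043-01-10.
2043-01-10 is a Saturday; the next business day is 2043-01-12 (Monday).
The final due date is 2043-01-12.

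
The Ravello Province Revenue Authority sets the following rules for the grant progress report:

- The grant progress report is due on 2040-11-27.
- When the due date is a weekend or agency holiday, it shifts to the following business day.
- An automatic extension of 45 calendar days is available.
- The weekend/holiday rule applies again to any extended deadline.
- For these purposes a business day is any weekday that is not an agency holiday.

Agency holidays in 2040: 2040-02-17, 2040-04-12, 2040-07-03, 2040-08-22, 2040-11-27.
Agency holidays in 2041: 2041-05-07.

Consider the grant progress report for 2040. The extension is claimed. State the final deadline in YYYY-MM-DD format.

Start from the fixed due date, 2040-11-27.
Because 2040-11-27 is a listed holiday, the deadline becomes 2040-11-28 (Wednesday).
With the 45-day extension, 2040-11-28 becomes 2041-01-12.
2041-01-12 is a Saturday; the next business day is 2041-01-14 (Monday).
Deadline: 2041-01-14.

2041-01-14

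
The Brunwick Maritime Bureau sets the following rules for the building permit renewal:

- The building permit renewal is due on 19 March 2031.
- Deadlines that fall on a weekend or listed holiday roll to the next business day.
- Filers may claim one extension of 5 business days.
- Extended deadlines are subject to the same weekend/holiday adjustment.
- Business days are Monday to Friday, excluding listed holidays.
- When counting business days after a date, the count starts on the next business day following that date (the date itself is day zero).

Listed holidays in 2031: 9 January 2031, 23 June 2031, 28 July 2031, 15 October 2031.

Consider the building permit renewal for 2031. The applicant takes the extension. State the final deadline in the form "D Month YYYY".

Start from the fixed due date, 19 March 2031.
Since 19 March 2031 is a Wednesday and not a holiday, the date is unchanged.
Applying the 5-business-day extension: 5 business days after 19 March 2031 is 26 March 2031.
26 March 2031 is a Wednesday and not a listed holiday, so it stands.
Final deadline: 26 March 2031.

26 March 2031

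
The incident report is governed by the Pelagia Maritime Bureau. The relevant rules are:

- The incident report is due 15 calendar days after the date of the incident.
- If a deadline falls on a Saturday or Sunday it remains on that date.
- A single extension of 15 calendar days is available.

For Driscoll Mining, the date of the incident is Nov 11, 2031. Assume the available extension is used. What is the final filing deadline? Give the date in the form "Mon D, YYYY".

15 calendar days after Nov 11, 2031 is Nov 26, 2031.
No adjustment is made for weekends or holidays, so Nov 26, 2031 stands.
Applying the 15-calendar-day extension: Nov 26, 2031 + 15 days = Dec 11, 2031.
Dec 11, 2031 is a Thursday; no weekend or holiday adjustment applies.
The final due date is Dec 11, 2031.

Dec 11, 2031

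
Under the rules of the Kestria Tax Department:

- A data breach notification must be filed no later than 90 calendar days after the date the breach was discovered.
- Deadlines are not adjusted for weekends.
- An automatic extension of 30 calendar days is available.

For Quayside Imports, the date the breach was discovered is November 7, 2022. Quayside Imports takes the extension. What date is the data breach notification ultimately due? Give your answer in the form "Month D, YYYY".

March 7, 2023

From November 7, 2022, 90 calendar days later is February 5, 2023.
February 5, 2023 falls on a Sunday. The rules make no weekend/holiday allowance, so it remains February 5, 2023.
With the 30-day extension, February 5, 2023 becomes March 7, 2023.
March 7, 2023 is a Tuesday; no weekend or holiday adjustment applies.
Final deadline: March 7, 2023.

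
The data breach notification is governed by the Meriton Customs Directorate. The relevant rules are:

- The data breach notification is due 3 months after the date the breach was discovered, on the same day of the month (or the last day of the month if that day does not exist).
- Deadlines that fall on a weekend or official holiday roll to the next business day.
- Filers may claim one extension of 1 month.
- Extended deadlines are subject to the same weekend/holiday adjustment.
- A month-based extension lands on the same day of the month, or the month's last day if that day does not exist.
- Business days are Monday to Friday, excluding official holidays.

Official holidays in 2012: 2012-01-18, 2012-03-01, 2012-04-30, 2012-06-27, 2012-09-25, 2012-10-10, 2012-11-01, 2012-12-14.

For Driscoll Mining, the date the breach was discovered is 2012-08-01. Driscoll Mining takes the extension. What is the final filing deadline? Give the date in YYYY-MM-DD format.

2012-12-03

3 months from 2012-08-01 is 2012-11-01.
2012-11-01 is a listed holiday; the next business day is 2012-11-02 (Friday).
Applying the 1 month extension: 1 month after 2012-11-02 is 2012-12-02.
2012-12-02 is a Sunday; the next business day is 2012-12-03 (Monday).
So the filing is due 2012-12-03.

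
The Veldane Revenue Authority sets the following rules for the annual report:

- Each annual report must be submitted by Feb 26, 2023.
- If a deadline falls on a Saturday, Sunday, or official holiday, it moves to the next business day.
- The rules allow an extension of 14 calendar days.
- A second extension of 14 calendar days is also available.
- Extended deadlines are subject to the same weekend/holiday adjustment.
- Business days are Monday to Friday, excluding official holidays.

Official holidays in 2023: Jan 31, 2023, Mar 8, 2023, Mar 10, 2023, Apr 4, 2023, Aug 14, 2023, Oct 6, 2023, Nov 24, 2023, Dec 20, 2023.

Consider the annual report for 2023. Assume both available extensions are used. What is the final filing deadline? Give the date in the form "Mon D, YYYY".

The statutory due date is Feb 26, 2023.
Feb 26, 2023 is a Sunday, so it moves to the next business day, Feb 27, 2023 (Monday).
With the 14-day extension, Feb 27, 2023 becomes Mar 13, 2023.
Mar 13, 2023 (Monday) is already a business day.
Applying the 14-calendar-day extension: Mar 13, 2023 + 14 days = Mar 27, 2023.
Mar 27, 2023 falls on a Monday, which is a business day, so no adjustment is needed.
The final due date is Mar 27, 2023.

Mar 27, 2023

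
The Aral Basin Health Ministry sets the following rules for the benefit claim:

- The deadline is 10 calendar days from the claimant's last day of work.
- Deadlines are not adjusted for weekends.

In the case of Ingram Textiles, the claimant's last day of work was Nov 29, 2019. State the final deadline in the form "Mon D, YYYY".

Trigger date Nov 29, 2019 + 10 calendar days = Dec 9, 2019.
Dec 9, 2019 is a Monday; no weekend or holiday adjustment applies.
Deadline: Dec 9, 2019.

Dec 9, 2019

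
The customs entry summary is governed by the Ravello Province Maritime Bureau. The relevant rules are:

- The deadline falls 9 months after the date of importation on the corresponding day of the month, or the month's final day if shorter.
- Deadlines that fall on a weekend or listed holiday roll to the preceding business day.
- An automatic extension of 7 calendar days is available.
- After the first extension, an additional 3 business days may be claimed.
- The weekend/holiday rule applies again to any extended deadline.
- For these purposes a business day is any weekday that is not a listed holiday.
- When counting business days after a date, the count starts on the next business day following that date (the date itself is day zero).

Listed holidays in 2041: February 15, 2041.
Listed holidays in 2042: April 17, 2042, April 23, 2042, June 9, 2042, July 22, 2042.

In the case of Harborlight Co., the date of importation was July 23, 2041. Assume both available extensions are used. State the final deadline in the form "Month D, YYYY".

Moving 9 months forward from July 23, 2041 on the corresponding day gives April 23, 2042.
Because April 23, 2042 is a listed holiday, the deadline becomes April 22, 2042 (Tuesday).
Add the 7 calendar-day extension to April 22, 2042: April 29, 2042.
April 29, 2042 falls on a Tuesday, which is a business day, so no adjustment is needed.
Counting 3 further business days from April 29, 2042 reaches May 2, 2042.
May 2, 2042 (Friday) is already a business day.
Deadline: May 2, 2042.

May 2, 2042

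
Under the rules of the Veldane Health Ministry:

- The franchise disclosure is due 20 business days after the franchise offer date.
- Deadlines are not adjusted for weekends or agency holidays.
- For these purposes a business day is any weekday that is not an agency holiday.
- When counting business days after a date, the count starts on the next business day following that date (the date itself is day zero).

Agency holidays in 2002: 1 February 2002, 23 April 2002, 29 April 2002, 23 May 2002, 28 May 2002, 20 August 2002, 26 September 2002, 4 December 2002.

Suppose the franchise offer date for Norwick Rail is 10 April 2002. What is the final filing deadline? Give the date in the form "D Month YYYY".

10 May 2002

Starting the day after 10 April 2002 and counting 20 business days lands on 10 May 2002.
No adjustment is made for weekends or holidays, so 10 May 2002 stands.
The final due date is 10 May 2002.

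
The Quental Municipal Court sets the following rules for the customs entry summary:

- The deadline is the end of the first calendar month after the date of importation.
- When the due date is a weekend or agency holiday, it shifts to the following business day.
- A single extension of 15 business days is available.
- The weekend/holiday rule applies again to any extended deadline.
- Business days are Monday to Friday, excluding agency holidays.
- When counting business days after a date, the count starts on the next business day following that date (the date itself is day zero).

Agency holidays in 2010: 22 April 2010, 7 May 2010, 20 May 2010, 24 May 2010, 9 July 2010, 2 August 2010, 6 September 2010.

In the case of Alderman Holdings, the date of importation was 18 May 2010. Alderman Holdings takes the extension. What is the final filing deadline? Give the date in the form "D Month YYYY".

22 July 2010

The first month after 18 May 2010 is June 2010, whose last day is 30 June 2010.
30 June 2010 (Wednesday) is already a business day.
The 15-business-day extension runs from 30 June 2010 to 22 July 2010.
22 July 2010 is a Thursday and not a listed holiday, so it stands.
The final due date is 22 July 2010.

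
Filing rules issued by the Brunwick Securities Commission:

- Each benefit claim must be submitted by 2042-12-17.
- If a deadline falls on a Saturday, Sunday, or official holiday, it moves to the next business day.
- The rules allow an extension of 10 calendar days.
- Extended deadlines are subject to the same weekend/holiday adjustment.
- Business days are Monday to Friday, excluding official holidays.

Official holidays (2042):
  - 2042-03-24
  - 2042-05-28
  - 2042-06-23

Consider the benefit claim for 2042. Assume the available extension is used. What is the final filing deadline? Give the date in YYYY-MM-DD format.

2042-12-29

The stated deadline is 2042-12-17.
Since 2042-12-17 is a Wednesday and not a holiday, the date is unchanged.
With the 10-day extension, 2042-12-17 becomes 2042-12-27.
2042-12-27 is a Saturday; the next business day is 2042-12-29 (Monday).
Final deadline: 2042-12-29.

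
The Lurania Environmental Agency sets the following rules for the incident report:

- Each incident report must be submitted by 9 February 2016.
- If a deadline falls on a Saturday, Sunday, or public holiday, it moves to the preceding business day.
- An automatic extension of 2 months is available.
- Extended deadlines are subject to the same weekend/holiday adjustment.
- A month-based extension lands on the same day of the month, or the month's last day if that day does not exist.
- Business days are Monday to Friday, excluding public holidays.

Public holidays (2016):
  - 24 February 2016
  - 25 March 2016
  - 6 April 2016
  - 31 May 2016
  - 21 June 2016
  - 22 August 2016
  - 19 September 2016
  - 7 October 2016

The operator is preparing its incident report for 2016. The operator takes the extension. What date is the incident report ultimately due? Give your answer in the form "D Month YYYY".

8 April 2016

The stated deadline is 9 February 2016.
9 February 2016 is a Tuesday and not a listed holiday, so it stands.
Add 2 months to 9 February 2016: 9 April 2016.
9 April 2016 is a Saturday; the preceding business day is 8 April 2016 (Friday).
Deadline: 8 April 2016.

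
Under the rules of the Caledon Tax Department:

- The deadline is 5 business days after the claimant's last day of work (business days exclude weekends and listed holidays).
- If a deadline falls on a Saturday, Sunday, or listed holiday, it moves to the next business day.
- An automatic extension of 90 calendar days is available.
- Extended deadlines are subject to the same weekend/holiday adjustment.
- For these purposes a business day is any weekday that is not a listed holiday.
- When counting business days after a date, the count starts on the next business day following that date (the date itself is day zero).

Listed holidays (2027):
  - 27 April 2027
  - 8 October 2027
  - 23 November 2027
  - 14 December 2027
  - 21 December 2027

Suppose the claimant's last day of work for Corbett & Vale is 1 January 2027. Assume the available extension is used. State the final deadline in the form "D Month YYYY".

8 April 2027

Starting the day after 1 January 2027 and counting 5 business days lands on 8 January 2027.
8 January 2027 falls on a Friday, which is a business day, so no adjustment is needed.
Add the 90 calendar-day extension to 8 January 2027: 8 April 2027.
8 April 2027 (Thursday) is already a business day.
So the filing is due 8 April 2027.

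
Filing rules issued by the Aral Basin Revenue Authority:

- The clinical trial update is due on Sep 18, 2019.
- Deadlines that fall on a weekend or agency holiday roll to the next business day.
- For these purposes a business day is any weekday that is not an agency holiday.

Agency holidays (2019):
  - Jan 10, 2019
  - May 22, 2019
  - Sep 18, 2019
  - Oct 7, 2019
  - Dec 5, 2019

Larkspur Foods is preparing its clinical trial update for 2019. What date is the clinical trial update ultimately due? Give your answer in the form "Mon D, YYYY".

Sep 19, 2019

The statutory due date is Sep 18, 2019.
Sep 18, 2019 is a listed holiday; the next business day is Sep 19, 2019 (Thursday).
Deadline: Sep 19, 2019.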